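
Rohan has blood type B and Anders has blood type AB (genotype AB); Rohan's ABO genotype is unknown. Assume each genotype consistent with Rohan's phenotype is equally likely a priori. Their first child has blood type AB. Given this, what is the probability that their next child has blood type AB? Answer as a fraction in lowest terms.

5/12

Possible genotypes: Rohan ∈ {BB, BO}; Anders ∈ {AB}.
Weight each parental genotype pair by prior × P(type-AB child):
  BB × AB: posterior weight 2/3; P(next child type AB) = 1/2.
  BO × AB: posterior weight 1/3; P(next child type AB) = 1/4.
Weighted sum = 5/12.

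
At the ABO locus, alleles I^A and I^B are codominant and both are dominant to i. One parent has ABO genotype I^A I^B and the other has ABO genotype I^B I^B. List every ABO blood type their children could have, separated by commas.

B, AB

Gametes from I^A I^B × I^B I^B give offspring ABO genotypes I^A I^B, I^B I^B, i.e. phenotypes B, AB.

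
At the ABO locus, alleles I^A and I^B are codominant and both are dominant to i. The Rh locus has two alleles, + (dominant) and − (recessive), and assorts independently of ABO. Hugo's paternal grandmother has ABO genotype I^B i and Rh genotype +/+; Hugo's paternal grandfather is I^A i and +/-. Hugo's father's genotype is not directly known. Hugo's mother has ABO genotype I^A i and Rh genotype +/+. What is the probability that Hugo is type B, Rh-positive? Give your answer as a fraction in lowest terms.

1/8

Hugo's father's ABO genotype from I^B i × I^A i: 1/4 I^A I^B, 1/4 I^A i, 1/4 I^B i, 1/4 i i.
Crossing each possibility with the mother I^A i and summing P(type B): 1/4·1/4 + 1/4·0 + 1/4·1/4 + 1/4·0 = 1/8.
Similarly for Rh via the father's Rh distribution: P(Rh+) = 1.
Independent loci: 1/8 × 1 = 1/8.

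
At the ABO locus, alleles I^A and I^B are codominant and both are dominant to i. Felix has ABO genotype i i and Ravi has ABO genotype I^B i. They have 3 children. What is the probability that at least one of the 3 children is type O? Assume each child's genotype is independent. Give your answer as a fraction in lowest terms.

7/8

ABO cross i i × I^B i → 1/2 O, 1/2 B.
So P(type O) = 1/2 per child.
P(none) = (1/2)^3 = 1/8; P(at least one) = 1 − 1/8 = 7/8.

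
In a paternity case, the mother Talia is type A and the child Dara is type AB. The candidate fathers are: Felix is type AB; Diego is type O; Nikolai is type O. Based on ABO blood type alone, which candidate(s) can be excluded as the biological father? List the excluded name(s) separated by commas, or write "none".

Diego, Nikolai

A candidate is excluded only if no genotype consistent with his phenotype could produce a type AB child with a type A mother.
Diego (type O): no genotype consistent with that phenotype can produce a type-AB child with a type-A mother.
Nikolai (type O): no genotype consistent with that phenotype can produce a type-AB child with a type-A mother.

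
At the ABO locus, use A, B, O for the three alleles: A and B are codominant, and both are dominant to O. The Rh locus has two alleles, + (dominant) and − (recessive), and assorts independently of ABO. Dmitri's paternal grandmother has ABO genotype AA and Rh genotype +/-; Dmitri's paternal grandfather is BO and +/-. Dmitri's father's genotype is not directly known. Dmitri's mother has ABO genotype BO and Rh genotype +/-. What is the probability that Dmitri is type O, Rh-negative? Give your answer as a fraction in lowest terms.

Dmitri's father's ABO genotype from AA × BO: 1/2 AB, 1/2 AO.
Crossing each possibility with the mother BO and summing P(type O): 1/2·0 + 1/2·1/4 = 1/8.
Similarly for Rh via the father's Rh distribution: P(Rh-) = 1/4.
Independent loci: 1/8 × 1/4 = 1/32.

1/32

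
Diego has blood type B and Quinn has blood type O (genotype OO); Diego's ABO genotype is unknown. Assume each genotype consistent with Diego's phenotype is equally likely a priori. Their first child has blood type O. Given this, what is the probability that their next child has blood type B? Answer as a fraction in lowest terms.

Possible genotypes: Diego ∈ {BB, BO}; Quinn ∈ {OO}.
Weight each parental genotype pair by prior × P(type-O child):
  BO × OO: posterior weight 1; P(next child type B) = 1/2.
Weighted sum = 1/2.

1/2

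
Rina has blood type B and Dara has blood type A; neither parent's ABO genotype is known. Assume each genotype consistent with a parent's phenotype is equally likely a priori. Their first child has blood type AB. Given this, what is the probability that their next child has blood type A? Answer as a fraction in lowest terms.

5/36

Possible genotypes: Rina ∈ {BB, BO}; Dara ∈ {AA, AO}.
Weight each parental genotype pair by prior × P(type-AB child):
  BB × AA: posterior weight 4/9; P(next child type A) = 0.
  BB × AO: posterior weight 2/9; P(next child type A) = 0.
  BO × AA: posterior weight 2/9; P(next child type A) = 1/2.
  BO × AO: posterior weight 1/9; P(next child type A) = 1/4.
Weighted sum = 5/36.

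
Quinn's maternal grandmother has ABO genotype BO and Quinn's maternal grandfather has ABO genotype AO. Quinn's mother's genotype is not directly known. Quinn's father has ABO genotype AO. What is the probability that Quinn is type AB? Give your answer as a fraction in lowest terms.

1/8

Quinn's mother's ABO genotype from BO × AO: 1/4 AB, 1/4 AO, 1/4 BO, 1/4 OO.
Crossing each possibility with the father AO and summing P(type AB): 1/4·1/4 + 1/4·0 + 1/4·1/4 + 1/4·0 = 1/8.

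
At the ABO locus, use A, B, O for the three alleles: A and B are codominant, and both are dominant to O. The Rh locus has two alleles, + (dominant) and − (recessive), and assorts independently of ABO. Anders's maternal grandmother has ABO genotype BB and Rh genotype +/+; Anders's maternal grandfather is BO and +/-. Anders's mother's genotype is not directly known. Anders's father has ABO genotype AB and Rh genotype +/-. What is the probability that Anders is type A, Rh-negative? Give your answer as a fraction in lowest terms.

Anders's mother's ABO genotype from BB × BO: 1/2 BB, 1/2 BO.
Crossing each possibility with the father AB and summing P(type A): 1/2·0 + 1/2·1/4 = 1/8.
Similarly for Rh via the mother's Rh distribution: P(Rh-) = 1/8.
Independent loci: 1/8 × 1/8 = 1/64.

1/64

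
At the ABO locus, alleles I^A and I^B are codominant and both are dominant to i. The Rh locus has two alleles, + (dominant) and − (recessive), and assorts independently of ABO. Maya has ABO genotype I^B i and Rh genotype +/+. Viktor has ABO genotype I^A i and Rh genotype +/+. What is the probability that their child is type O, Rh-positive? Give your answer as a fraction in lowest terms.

1/4

ABO cross I^B i × I^A i → offspring phenotypes: 1/4 O, 1/4 A, 1/4 B, 1/4 AB.
Rh cross +/+ × +/+ → 1 Rh+.
Independent loci: P(type O, Rh-positive) = 1/4 × 1 = 1/4.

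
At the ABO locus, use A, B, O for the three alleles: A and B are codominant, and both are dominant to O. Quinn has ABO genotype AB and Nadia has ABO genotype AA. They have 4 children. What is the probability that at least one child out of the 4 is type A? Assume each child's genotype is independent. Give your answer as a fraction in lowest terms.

ABO cross AB × AA → 1/2 A, 1/2 AB.
So P(type A) = 1/2 per child.
P(none) = (1/2)^4 = 1/16; P(at least one) = 1 − 1/16 = 15/16.

15/16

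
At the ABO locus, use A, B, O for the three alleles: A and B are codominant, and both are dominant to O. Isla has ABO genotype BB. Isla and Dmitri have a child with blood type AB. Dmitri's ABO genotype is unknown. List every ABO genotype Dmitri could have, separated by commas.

AA, AB, AO

For each candidate genotype of Dmitri, check whether crossing it with BB can produce every observed child phenotype.
  AA → possible child types {AB} ✓
  AB → possible child types {B, AB} ✓
  AO → possible child types {B, AB} ✓
  BB → possible child types {B} ✗
  BO → possible child types {B} ✗
  OO → possible child types {B} ✗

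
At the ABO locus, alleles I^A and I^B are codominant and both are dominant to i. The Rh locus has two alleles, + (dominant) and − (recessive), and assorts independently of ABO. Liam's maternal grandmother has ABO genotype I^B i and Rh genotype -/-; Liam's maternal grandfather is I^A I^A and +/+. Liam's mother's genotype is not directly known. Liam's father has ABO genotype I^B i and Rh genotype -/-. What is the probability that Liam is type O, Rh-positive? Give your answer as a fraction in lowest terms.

1/16

Liam's mother's ABO genotype from I^B i × I^A I^A: 1/2 I^A I^B, 1/2 I^A i.
Crossing each possibility with the father I^B i and summing P(type O): 1/2·0 + 1/2·1/4 = 1/8.
Similarly for Rh via the mother's Rh distribution: P(Rh+) = 1/2.
Independent loci: 1/8 × 1/2 = 1/16.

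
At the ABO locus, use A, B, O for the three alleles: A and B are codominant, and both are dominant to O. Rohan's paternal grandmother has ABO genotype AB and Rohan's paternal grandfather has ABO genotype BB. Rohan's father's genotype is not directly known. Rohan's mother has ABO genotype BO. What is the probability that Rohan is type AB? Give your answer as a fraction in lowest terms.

1/8

Rohan's father's ABO genotype from AB × BB: 1/2 AB, 1/2 BB.
Crossing each possibility with the mother BO and summing P(type AB): 1/2·1/4 + 1/2·0 = 1/8.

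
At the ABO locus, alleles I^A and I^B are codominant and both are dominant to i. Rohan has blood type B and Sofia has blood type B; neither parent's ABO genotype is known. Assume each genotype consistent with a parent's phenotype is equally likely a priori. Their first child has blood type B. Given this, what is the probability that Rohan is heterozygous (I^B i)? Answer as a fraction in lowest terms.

7/15

Possible genotypes: Rohan ∈ {I^B I^B, I^B i}; Sofia ∈ {I^B I^B, I^B i}.
Weight each parental genotype pair by prior × P(type-B child):
  I^B I^B × I^B I^B: posterior weight 4/15.
  I^B I^B × I^B i: posterior weight 4/15.
  I^B i × I^B I^B: posterior weight 4/15.
  I^B i × I^B i: posterior weight 1/5.
Sum the posterior weight over pairs where Rohan is I^B i: 7/15.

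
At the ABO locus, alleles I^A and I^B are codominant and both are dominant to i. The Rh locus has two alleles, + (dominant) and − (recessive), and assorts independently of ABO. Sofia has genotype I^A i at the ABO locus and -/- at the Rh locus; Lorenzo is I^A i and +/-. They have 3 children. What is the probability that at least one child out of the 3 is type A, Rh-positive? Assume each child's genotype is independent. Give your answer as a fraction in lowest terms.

ABO cross I^A i × I^A i → 1/4 O, 3/4 A.
Rh cross -/- × +/- → 1/2 Rh+, 1/2 Rh-; so P(type A, Rh-positive) = 3/4 × 1/2 = 3/8 per child.
P(none) = (5/8)^3 = 125/512; P(at least one) = 1 − 125/512 = 387/512.

387/512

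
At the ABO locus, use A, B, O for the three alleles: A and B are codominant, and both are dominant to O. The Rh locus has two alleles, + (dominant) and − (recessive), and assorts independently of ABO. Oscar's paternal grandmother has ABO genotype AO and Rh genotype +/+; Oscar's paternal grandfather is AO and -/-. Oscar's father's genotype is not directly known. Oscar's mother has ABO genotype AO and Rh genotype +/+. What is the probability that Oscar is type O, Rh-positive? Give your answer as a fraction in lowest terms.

1/4

Oscar's father's ABO genotype from AO × AO: 1/4 AA, 1/2 AO, 1/4 OO.
Crossing each possibility with the mother AO and summing P(type O): 1/4·0 + 1/2·1/4 + 1/4·1/2 = 1/4.
Similarly for Rh via the father's Rh distribution: P(Rh+) = 1.
Independent loci: 1/4 × 1 = 1/4.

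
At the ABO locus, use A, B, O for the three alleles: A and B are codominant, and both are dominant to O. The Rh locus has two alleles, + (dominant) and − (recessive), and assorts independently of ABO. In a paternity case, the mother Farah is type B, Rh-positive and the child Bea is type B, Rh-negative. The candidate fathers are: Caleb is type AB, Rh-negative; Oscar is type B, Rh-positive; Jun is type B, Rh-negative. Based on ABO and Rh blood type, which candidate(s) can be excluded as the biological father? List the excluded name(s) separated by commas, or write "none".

A candidate is excluded only if no genotype consistent with his phenotype could produce a type B, Rh-negative child with a type B, Rh-positive mother.
Every candidate has at least one consistent genotype combination, so none can be excluded.

none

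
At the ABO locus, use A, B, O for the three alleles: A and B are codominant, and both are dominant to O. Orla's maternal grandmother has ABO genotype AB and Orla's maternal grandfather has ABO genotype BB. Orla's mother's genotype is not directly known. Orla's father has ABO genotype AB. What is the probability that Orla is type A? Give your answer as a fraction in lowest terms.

1/8

Orla's mother's ABO genotype from AB × BB: 1/2 AB, 1/2 BB.
Crossing each possibility with the father AB and summing P(type A): 1/2·1/4 + 1/2·0 = 1/8.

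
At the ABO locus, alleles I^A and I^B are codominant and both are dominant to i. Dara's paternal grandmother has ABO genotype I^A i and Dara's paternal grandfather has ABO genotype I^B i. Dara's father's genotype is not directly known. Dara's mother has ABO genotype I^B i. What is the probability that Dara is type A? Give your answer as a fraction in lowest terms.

1/8

Dara's father's ABO genotype from I^A i × I^B i: 1/4 I^A I^B, 1/4 I^A i, 1/4 I^B i, 1/4 i i.
Crossing each possibility with the mother I^B i and summing P(type A): 1/4·1/4 + 1/4·1/4 + 1/4·0 + 1/4·0 = 1/8.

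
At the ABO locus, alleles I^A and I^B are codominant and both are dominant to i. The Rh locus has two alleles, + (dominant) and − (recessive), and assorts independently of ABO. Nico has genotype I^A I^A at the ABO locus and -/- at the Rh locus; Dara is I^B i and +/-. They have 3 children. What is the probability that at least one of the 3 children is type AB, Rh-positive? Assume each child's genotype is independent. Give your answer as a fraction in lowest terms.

ABO cross I^A I^A × I^B i → 1/2 A, 1/2 AB.
Rh cross -/- × +/- → 1/2 Rh+, 1/2 Rh-; so P(type AB, Rh-positive) = 1/2 × 1/2 = 1/4 per child.
P(none) = (3/4)^3 = 27/64; P(at least one) = 1 − 27/64 = 37/64.

37/64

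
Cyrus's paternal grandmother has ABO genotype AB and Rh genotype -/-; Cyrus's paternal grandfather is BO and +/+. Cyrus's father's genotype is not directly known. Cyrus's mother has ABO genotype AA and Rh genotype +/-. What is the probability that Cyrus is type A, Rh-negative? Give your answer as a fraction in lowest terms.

Cyrus's father's ABO genotype from AB × BO: 1/4 AB, 1/4 AO, 1/4 BB, 1/4 BO.
Crossing each possibility with the mother AA and summing P(type A): 1/4·1/2 + 1/4·1 + 1/4·0 + 1/4·1/2 = 1/2.
Similarly for Rh via the father's Rh distribution: P(Rh-) = 1/4.
Independent loci: 1/2 × 1/4 = 1/8.

1/8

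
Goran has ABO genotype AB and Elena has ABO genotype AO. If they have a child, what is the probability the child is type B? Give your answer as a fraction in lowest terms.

1/4

ABO cross AB × AO → offspring phenotypes: 1/2 A, 1/4 B, 1/4 AB.
So P(type B) = 1/4.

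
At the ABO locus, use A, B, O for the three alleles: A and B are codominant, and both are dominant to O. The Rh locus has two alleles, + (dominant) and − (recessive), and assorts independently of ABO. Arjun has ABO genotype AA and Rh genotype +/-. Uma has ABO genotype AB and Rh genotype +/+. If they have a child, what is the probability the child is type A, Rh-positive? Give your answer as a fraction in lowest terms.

1/2

ABO cross AA × AB → offspring phenotypes: 1/2 A, 1/2 AB.
Rh cross +/- × +/+ → 1 Rh+.
Independent loci: P(type A, Rh-positive) = 1/2 × 1 = 1/2.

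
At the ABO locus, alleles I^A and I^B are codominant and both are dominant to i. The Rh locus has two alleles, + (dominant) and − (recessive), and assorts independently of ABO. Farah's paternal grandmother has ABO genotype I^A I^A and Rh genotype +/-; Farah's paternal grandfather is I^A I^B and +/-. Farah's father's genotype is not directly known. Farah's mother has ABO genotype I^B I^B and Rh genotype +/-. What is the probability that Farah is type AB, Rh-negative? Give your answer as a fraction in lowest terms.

3/16

Farah's father's ABO genotype from I^A I^A × I^A I^B: 1/2 I^A I^A, 1/2 I^A I^B.
Crossing each possibility with the mother I^B I^B and summing P(type AB): 1/2·1 + 1/2·1/2 = 3/4.
Similarly for Rh via the father's Rh distribution: P(Rh-) = 1/4.
Independent loci: 3/4 × 1/4 = 3/16.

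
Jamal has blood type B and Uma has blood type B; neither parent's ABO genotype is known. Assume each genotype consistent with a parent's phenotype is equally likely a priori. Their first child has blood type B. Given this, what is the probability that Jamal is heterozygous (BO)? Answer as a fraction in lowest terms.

Possible genotypes: Jamal ∈ {BB, BO}; Uma ∈ {BB, BO}.
Weight each parental genotype pair by prior × P(type-B child):
  BB × BB: posterior weight 4/15.
  BB × BO: posterior weight 4/15.
  BO × BB: posterior weight 4/15.
  BO × BO: posterior weight 1/5.
Sum the posterior weight over pairs where Jamal is BO: 7/15.

7/15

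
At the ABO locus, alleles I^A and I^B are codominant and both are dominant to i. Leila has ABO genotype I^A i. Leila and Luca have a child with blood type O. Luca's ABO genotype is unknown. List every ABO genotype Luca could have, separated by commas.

I^A i, I^B i, i i

For each candidate genotype of Luca, check whether crossing it with I^A i can produce every observed child phenotype.
  I^A I^A → possible child types {A} ✗
  I^A I^B → possible child types {A, B, AB} ✗
  I^A i → possible child types {O, A} ✓
  I^B I^B → possible child types {B, AB} ✗
  I^B i → possible child types {O, A, B, AB} ✓
  i i → possible child types {O, A} ✓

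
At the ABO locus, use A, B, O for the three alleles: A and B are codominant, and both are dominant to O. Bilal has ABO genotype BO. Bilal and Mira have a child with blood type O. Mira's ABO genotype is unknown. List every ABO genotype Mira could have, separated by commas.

AO, BO, OO

For each candidate genotype of Mira, check whether crossing it with BO can produce every observed child phenotype.
  AA → possible child types {A, AB} ✗
  AB → possible child types {A, B, AB} ✗
  AO → possible child types {O, A, B, AB} ✓
  BB → possible child types {B} ✗
  BO → possible child types {O, B} ✓
  OO → possible child types {O, B} ✓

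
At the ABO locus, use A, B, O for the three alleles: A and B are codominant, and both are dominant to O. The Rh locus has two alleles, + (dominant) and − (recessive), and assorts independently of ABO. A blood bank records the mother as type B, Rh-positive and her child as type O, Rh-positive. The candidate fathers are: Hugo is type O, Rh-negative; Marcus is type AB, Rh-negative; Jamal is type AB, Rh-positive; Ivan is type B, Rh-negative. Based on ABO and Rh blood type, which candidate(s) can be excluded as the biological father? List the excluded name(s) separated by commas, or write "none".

A candidate is excluded only if no genotype consistent with his phenotype could produce a type O, Rh-positive child with a type B, Rh-positive mother.
Marcus (type AB, Rh-): no genotype consistent with that phenotype can produce a type-O Rh+ child with a type-B mother.
Jamal (type AB, Rh+): no genotype consistent with that phenotype can produce a type-O Rh+ child with a type-B mother.

Marcus, Jamal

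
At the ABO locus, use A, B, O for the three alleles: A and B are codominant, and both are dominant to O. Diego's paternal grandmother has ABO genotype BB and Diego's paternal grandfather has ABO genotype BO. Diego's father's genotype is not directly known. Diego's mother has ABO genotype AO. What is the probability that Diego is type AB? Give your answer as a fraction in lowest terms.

Diego's father's ABO genotype from BB × BO: 1/2 BB, 1/2 BO.
Crossing each possibility with the mother AO and summing P(type AB): 1/2·1/2 + 1/2·1/4 = 3/8.

3/8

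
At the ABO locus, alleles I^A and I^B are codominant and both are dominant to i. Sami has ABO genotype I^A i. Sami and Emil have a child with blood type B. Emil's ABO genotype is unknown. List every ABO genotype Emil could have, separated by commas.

I^A I^B, I^B I^B, I^B i

For each candidate genotype of Emil, check whether crossing it with I^A i can produce every observed child phenotype.
  I^A I^A → possible child types {A} ✗
  I^A I^B → possible child types {A, B, AB} ✓
  I^A i → possible child types {O, A} ✗
  I^B I^B → possible child types {B, AB} ✓
  I^B i → possible child types {O, A, B, AB} ✓
  i i → possible child types {O, A} ✗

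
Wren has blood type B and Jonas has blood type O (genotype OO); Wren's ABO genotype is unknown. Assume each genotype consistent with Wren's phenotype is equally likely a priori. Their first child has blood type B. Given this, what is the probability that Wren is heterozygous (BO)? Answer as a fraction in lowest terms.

1/3

Possible genotypes: Wren ∈ {BB, BO}; Jonas ∈ {OO}.
Weight each parental genotype pair by prior × P(type-B child):
  BB × OO: posterior weight 2/3.
  BO × OO: posterior weight 1/3.
Sum the posterior weight over pairs where Wren is BO: 1/3.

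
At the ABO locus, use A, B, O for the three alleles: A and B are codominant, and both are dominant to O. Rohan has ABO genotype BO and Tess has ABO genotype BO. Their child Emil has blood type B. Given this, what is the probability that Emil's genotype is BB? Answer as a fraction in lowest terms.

Cross BO × BO → 1/4 BB, 1/2 BO, 1/4 OO.
Type-B genotypes among offspring: BB (1/4), BO (1/2); total 3/4.
P(BB | type B) = (1/4) / (3/4) = 1/3.

1/3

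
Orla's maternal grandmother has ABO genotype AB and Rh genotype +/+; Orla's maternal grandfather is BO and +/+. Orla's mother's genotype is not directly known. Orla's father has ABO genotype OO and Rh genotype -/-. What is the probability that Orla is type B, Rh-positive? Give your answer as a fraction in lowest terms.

1/2

Orla's mother's ABO genotype from AB × BO: 1/4 AB, 1/4 AO, 1/4 BB, 1/4 BO.
Crossing each possibility with the father OO and summing P(type B): 1/4·1/2 + 1/4·0 + 1/4·1 + 1/4·1/2 = 1/2.
Similarly for Rh via the mother's Rh distribution: P(Rh+) = 1.
Independent loci: 1/2 × 1 = 1/2.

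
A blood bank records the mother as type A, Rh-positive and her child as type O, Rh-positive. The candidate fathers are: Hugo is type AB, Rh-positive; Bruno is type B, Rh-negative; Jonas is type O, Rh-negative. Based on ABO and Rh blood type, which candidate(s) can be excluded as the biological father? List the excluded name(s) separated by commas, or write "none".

A candidate is excluded only if no genotype consistent with his phenotype could produce a type O, Rh-positive child with a type A, Rh-positive mother.
Hugo (type AB, Rh+): no genotype consistent with that phenotype can produce a type-O Rh+ child with a type-A mother.

Hugo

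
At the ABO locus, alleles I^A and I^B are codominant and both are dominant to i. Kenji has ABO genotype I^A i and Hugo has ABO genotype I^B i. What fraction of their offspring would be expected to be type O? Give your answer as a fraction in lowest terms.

1/4

ABO cross I^A i × I^B i → offspring phenotypes: 1/4 O, 1/4 A, 1/4 B, 1/4 AB.
So P(type O) = 1/4.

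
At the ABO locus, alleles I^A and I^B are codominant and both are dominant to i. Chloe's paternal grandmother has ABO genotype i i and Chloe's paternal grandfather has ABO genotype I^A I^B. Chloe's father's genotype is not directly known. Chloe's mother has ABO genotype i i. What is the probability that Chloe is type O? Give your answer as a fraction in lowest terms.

Chloe's father's ABO genotype from i i × I^A I^B: 1/2 I^A i, 1/2 I^B i.
Crossing each possibility with the mother i i and summing P(type O): 1/2·1/2 + 1/2·1/2 = 1/2.

1/2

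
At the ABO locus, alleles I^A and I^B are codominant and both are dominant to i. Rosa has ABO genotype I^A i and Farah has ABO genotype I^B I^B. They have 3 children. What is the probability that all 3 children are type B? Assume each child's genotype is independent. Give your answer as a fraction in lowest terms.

ABO cross I^A i × I^B I^B → 1/2 B, 1/2 AB.
So P(type B) = 1/2 per child.
All 3 independent: (1/2)^3 = 1/8.

1/8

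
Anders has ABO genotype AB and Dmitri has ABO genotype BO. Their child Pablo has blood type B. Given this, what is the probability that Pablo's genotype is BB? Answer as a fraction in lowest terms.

Cross AB × BO → 1/4 AB, 1/4 AO, 1/4 BB, 1/4 BO.
Type-B genotypes among offspring: BB (1/4), BO (1/4); total 1/2.
P(BB | type B) = (1/4) / (1/2) = 1/2.

1/2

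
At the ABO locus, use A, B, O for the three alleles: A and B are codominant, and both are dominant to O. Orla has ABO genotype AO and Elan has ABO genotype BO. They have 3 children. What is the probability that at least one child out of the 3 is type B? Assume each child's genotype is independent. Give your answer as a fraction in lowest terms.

ABO cross AO × BO → 1/4 O, 1/4 A, 1/4 B, 1/4 AB.
So P(type B) = 1/4 per child.
P(none) = (3/4)^3 = 27/64; P(at least one) = 1 − 27/64 = 37/64.

37/64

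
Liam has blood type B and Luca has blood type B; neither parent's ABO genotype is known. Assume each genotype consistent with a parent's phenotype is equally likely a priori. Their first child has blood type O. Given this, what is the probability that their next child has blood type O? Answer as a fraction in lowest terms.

Possible genotypes: Liam ∈ {BB, BO}; Luca ∈ {BB, BO}.
Weight each parental genotype pair by prior × P(type-O child):
  BO × BO: posterior weight 1; P(next child type O) = 1/4.
Weighted sum = 1/4.

1/4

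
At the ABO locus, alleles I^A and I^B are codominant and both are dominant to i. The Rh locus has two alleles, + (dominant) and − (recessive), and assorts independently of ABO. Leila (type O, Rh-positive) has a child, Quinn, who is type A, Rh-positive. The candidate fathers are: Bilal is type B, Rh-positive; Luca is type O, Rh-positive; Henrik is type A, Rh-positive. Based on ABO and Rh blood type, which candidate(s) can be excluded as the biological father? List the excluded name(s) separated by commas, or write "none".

A candidate is excluded only if no genotype consistent with his phenotype could produce a type A, Rh-positive child with a type O, Rh-positive mother.
Bilal (type B, Rh+): no genotype consistent with that phenotype can produce a type-A Rh+ child with a type-O mother.
Luca (type O, Rh+): no genotype consistent with that phenotype can produce a type-A Rh+ child with a type-O mother.

Bilal, Luca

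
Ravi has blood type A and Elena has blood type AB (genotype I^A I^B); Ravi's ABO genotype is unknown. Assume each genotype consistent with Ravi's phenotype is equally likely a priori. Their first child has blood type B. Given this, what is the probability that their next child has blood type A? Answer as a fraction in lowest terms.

1/2

Possible genotypes: Ravi ∈ {I^A I^A, I^A i}; Elena ∈ {I^A I^B}.
Weight each parental genotype pair by prior × P(type-B child):
  I^A i × I^A I^B: posterior weight 1; P(next child type A) = 1/2.
Weighted sum = 1/2.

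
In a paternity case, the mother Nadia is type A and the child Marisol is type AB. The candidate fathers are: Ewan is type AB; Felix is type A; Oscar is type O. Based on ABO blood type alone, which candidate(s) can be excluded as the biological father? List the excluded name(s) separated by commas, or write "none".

Felix, Oscar

A candidate is excluded only if no genotype consistent with his phenotype could produce a type AB child with a type A mother.
Felix (type A): no genotype consistent with that phenotype can produce a type-AB child with a type-A mother.
Oscar (type O): no genotype consistent with that phenotype can produce a type-AB child with a type-A mother.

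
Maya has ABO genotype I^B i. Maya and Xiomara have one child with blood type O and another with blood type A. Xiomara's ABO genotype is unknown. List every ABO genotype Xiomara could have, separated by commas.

I^A i

For each candidate genotype of Xiomara, check whether crossing it with I^B i can produce every observed child phenotype.
  I^A I^A → possible child types {A, AB} ✗
  I^A I^B → possible child types {A, B, AB} ✗
  I^A i → possible child types {O, A, B, AB} ✓
  I^B I^B → possible child types {B} ✗
  I^B i → possible child types {O, B} ✗
  i i → possible child types {O, B} ✗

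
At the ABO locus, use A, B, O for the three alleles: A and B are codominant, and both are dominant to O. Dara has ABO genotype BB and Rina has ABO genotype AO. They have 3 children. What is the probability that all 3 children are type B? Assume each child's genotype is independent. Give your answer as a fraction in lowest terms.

ABO cross BB × AO → 1/2 B, 1/2 AB.
So P(type B) = 1/2 per child.
All 3 independent: (1/2)^3 = 1/8.

1/8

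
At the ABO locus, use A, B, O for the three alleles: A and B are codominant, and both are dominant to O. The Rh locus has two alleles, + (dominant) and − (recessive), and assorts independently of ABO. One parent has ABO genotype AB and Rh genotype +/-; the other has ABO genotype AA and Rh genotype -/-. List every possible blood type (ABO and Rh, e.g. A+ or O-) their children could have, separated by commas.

Gametes from AB × AA give offspring ABO genotypes AA, AB, i.e. phenotypes A, AB.
Rh cross +/- × -/- → phenotypes Rh+, Rh-.
Combining independently: A+, A-, AB+, AB-.

A+, A-, AB+, AB-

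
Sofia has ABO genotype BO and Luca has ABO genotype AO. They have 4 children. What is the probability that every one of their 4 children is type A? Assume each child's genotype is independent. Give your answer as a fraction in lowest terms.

ABO cross BO × AO → 1/4 O, 1/4 A, 1/4 B, 1/4 AB.
So P(type A) = 1/4 per child.
All 4 independent: (1/4)^4 = 1/256.

1/256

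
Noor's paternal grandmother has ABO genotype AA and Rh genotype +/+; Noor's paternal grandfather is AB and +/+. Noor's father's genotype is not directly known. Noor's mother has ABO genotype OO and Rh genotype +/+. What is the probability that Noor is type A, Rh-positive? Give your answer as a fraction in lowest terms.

3/4

Noor's father's ABO genotype from AA × AB: 1/2 AA, 1/2 AB.
Crossing each possibility with the mother OO and summing P(type A): 1/2·1 + 1/2·1/2 = 3/4.
Similarly for Rh via the father's Rh distribution: P(Rh+) = 1.
Independent loci: 3/4 × 1 = 3/4.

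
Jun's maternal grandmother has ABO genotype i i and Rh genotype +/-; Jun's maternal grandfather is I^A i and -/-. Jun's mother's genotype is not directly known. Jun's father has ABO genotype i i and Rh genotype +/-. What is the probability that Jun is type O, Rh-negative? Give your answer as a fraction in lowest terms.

Jun's mother's ABO genotype from i i × I^A i: 1/2 I^A i, 1/2 i i.
Crossing each possibility with the father i i and summing P(type O): 1/2·1/2 + 1/2·1 = 3/4.
Similarly for Rh via the mother's Rh distribution: P(Rh-) = 3/8.
Independent loci: 3/4 × 3/8 = 9/32.

9/32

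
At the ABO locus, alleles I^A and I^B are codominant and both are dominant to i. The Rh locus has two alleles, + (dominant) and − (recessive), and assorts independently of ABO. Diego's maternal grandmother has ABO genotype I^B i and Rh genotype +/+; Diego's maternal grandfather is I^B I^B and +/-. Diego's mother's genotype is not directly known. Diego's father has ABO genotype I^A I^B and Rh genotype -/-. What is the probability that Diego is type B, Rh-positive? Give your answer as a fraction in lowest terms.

3/8

Diego's mother's ABO genotype from I^B i × I^B I^B: 1/2 I^B I^B, 1/2 I^B i.
Crossing each possibility with the father I^A I^B and summing P(type B): 1/2·1/2 + 1/2·1/2 = 1/2.
Similarly for Rh via the mother's Rh distribution: P(Rh+) = 3/4.
Independent loci: 1/2 × 3/4 = 3/8.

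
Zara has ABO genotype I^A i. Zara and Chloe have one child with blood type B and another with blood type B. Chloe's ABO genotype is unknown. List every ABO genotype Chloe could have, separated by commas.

For each candidate genotype of Chloe, check whether crossing it with I^A i can produce every observed child phenotype.
  I^A I^A → possible child types {A} ✗
  I^A I^B → possible child types {A, B, AB} ✓
  I^A i → possible child types {O, A} ✗
  I^B I^B → possible child types {B, AB} ✓
  I^B i → possible child types {O, A, B, AB} ✓
  i i → possible child types {O, A} ✗

I^A I^B, I^B I^B, I^B i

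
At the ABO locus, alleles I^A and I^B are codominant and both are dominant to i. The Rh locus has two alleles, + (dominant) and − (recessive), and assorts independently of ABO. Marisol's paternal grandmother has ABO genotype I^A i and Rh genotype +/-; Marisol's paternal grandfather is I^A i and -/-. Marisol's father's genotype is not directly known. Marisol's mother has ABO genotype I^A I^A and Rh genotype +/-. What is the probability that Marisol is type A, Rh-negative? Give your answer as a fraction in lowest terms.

Marisol's father's ABO genotype from I^A i × I^A i: 1/4 I^A I^A, 1/2 I^A i, 1/4 i i.
Crossing each possibility with the mother I^A I^A and summing P(type A): 1/4·1 + 1/2·1 + 1/4·1 = 1.
Similarly for Rh via the father's Rh distribution: P(Rh-) = 3/8.
Independent loci: 1 × 3/8 = 3/8.

3/8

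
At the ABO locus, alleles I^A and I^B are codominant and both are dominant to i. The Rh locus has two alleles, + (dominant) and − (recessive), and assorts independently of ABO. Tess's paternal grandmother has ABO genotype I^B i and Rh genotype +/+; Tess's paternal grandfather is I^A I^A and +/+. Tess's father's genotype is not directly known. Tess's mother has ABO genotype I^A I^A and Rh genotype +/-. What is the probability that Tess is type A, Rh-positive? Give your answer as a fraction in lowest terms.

Tess's father's ABO genotype from I^B i × I^A I^A: 1/2 I^A I^B, 1/2 I^A i.
Crossing each possibility with the mother I^A I^A and summing P(type A): 1/2·1/2 + 1/2·1 = 3/4.
Similarly for Rh via the father's Rh distribution: P(Rh+) = 1.
Independent loci: 3/4 × 1 = 3/4.

3/4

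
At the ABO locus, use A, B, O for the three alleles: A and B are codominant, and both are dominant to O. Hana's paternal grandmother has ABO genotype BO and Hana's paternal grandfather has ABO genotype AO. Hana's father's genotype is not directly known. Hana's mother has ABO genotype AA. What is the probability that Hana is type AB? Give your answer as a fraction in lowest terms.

1/4

Hana's father's ABO genotype from BO × AO: 1/4 AB, 1/4 AO, 1/4 BO, 1/4 OO.
Crossing each possibility with the mother AA and summing P(type AB): 1/4·1/2 + 1/4·0 + 1/4·1/2 + 1/4·0 = 1/4.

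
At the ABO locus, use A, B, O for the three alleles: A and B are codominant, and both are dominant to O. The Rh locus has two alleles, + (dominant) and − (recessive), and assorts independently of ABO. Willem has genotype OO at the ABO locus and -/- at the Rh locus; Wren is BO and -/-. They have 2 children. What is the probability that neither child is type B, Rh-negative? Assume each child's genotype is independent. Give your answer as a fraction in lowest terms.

ABO cross OO × BO → 1/2 O, 1/2 B.
Rh cross -/- × -/- → 1 Rh-; so P(type B, Rh-negative) = 1/2 × 1 = 1/2 per child.
P(not type B, Rh-negative) = 1/2 for one child; (1/2)^2 = 1/4.

1/4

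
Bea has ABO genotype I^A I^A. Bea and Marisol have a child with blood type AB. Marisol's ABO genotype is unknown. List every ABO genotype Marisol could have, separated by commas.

For each candidate genotype of Marisol, check whether crossing it with I^A I^A can produce every observed child phenotype.
  I^A I^A → possible child types {A} ✗
  I^A I^B → possible child types {A, AB} ✓
  I^A i → possible child types {A} ✗
  I^B I^B → possible child types {AB} ✓
  I^B i → possible child types {A, AB} ✓
  i i → possible child types {A} ✗

I^A I^B, I^B I^B, I^B i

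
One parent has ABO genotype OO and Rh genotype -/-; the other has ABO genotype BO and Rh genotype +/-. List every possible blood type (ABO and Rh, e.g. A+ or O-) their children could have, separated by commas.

O+, O-, B+, B-

Gametes from OO × BO give offspring ABO genotypes BO, OO, i.e. phenotypes O, B.
Rh cross -/- × +/- → phenotypes Rh+, Rh-.
Combining independently: O+, O-, B+, B-.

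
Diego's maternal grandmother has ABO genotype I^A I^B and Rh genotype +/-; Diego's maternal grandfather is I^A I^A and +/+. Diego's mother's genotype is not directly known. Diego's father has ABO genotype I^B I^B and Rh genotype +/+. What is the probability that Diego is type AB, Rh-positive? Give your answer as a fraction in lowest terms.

Diego's mother's ABO genotype from I^A I^B × I^A I^A: 1/2 I^A I^A, 1/2 I^A I^B.
Crossing each possibility with the father I^B I^B and summing P(type AB): 1/2·1 + 1/2·1/2 = 3/4.
Similarly for Rh via the mother's Rh distribution: P(Rh+) = 1.
Independent loci: 3/4 × 1 = 3/4.

3/4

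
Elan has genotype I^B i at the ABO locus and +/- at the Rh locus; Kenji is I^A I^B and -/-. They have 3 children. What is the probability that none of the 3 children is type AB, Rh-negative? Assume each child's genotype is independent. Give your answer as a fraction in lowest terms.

343/512

ABO cross I^B i × I^A I^B → 1/4 A, 1/2 B, 1/4 AB.
Rh cross +/- × -/- → 1/2 Rh+, 1/2 Rh-; so P(type AB, Rh-negative) = 1/4 × 1/2 = 1/8 per child.
P(not type AB, Rh-negative) = 7/8 for one child; (7/8)^3 = 343/512.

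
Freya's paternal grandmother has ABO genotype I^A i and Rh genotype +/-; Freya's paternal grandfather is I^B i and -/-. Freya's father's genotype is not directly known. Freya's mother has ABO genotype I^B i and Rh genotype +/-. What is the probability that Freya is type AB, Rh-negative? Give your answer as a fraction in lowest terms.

3/64

Freya's father's ABO genotype from I^A i × I^B i: 1/4 I^A I^B, 1/4 I^A i, 1/4 I^B i, 1/4 i i.
Crossing each possibility with the mother I^B i and summing P(type AB): 1/4·1/4 + 1/4·1/4 + 1/4·0 + 1/4·0 = 1/8.
Similarly for Rh via the father's Rh distribution: P(Rh-) = 3/8.
Independent loci: 1/8 × 3/8 = 3/64.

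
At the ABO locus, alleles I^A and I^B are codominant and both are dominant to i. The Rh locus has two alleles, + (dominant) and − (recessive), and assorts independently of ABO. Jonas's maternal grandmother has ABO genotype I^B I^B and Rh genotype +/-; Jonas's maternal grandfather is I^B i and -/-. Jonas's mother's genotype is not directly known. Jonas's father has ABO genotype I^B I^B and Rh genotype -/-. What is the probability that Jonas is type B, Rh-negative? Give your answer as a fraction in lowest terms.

Jonas's mother's ABO genotype from I^B I^B × I^B i: 1/2 I^B I^B, 1/2 I^B i.
Crossing each possibility with the father I^B I^B and summing P(type B): 1/2·1 + 1/2·1 = 1.
Similarly for Rh via the mother's Rh distribution: P(Rh-) = 3/4.
Independent loci: 1 × 3/4 = 3/4.

3/4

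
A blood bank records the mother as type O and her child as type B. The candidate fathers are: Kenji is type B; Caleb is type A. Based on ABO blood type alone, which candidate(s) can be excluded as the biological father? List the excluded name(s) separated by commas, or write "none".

A candidate is excluded only if no genotype consistent with his phenotype could produce a type B child with a type O mother.
Caleb (type A): no genotype consistent with that phenotype can produce a type-B child with a type-O mother.

Caleb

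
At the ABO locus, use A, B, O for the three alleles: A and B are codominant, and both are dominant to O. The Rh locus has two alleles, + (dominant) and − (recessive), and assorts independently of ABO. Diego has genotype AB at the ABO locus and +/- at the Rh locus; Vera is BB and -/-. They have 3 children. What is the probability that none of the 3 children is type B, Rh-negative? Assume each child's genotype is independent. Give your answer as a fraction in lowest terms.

27/64

ABO cross AB × BB → 1/2 B, 1/2 AB.
Rh cross +/- × -/- → 1/2 Rh+, 1/2 Rh-; so P(type B, Rh-negative) = 1/2 × 1/2 = 1/4 per child.
P(not type B, Rh-negative) = 3/4 for one child; (3/4)^3 = 27/64.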